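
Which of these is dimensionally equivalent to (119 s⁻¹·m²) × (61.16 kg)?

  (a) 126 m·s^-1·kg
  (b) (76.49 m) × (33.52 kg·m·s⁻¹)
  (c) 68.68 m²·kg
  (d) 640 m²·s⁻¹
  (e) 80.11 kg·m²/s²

(b)

Reference: [m²·s⁻¹] · [kg] = kg·m²·s⁻¹.
Each option:
  (a) kg·m·s⁻¹
  (b) [m] · [kg·m·s⁻¹] = kg·m²·s⁻¹  ← same
  (c) kg·m²
  (d) m²·s⁻¹
  (e) kg·m²·s⁻²
Only (b) matches kg·m²·s⁻¹.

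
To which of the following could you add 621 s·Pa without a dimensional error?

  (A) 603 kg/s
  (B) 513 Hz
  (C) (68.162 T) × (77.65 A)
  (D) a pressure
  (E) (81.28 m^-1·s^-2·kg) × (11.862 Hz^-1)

Reference: Pa·s = N·m⁻²·s = kg·m⁻¹·s⁻¹.
Each option:
  (A) kg·s⁻¹
  (B) Hz = s⁻¹
  (C) [kg·s⁻²·A⁻¹] · [A] = kg·s⁻²
  (D) [pressure] = kg·m⁻¹·s⁻²
  (E) [kg·m⁻¹·s⁻²] · [s] = kg·m⁻¹·s⁻¹  ← same
Only (E) matches kg·m⁻¹·s⁻¹.

(E)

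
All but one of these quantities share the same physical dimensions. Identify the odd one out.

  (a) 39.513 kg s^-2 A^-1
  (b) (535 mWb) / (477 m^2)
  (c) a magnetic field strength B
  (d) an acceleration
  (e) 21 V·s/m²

(d)

Work out the base dimensions of each:
  (a) kg·s⁻²·A⁻¹
  (b) [kg·m²·s⁻²·A⁻¹] / [m²] = kg·s⁻²·A⁻¹
  (c) [magnetic field strength B] = kg·s⁻²·A⁻¹
  (d) [acceleration] = m·s⁻²
  (e) V·s·m⁻² = J·C⁻¹·s·m⁻² = kg·s⁻²·A⁻¹
All reduce to kg·s⁻²·A⁻¹ except (d), which is m·s⁻².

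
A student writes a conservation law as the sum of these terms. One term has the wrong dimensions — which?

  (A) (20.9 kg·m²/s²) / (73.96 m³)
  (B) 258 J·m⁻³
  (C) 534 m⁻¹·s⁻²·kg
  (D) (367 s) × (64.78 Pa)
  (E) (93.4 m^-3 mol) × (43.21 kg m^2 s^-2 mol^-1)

(D)

Expand each in SI base units:
  (A) [kg·m²·s⁻²] / [m³] = kg·m⁻¹·s⁻²
  (B) J·m⁻³ = N·m·m⁻³ = kg·m⁻¹·s⁻²
  (C) kg·m⁻¹·s⁻²
  (D) [s] · [kg·m⁻¹·s⁻²] = kg·m⁻¹·s⁻¹
  (E) [m⁻³·mol] · [kg·m²·s⁻²·mol⁻¹] = kg·m⁻¹·s⁻²
All reduce to kg·m⁻¹·s⁻² except (D), which is kg·m⁻¹·s⁻¹.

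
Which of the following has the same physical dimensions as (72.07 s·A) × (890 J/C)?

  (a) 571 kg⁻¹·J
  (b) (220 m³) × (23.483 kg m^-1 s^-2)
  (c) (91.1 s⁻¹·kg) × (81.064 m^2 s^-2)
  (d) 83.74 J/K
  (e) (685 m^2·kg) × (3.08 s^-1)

Reference: [s·A] · [kg·m²·s⁻³·A⁻¹] = kg·m²·s⁻².
Each option:
  (a) J·kg⁻¹ = N·m·kg⁻¹ = m²·s⁻²
  (b) [m³] · [kg·m⁻¹·s⁻²] = kg·m²·s⁻²  ← same
  (c) [kg·s⁻¹] · [m²·s⁻²] = kg·m²·s⁻³
  (d) J·K⁻¹ = N·m·K⁻¹ = kg·m²·s⁻²·K⁻¹
  (e) [kg·m²] · [s⁻¹] = kg·m²·s⁻¹
Only (b) matches kg·m²·s⁻².

(b)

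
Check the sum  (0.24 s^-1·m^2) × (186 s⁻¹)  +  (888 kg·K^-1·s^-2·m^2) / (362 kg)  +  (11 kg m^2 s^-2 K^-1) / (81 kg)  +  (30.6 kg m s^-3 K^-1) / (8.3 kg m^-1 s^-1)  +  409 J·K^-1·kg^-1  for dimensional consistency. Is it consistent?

Dimensions:
  (0.24 s^-1·m^2) × (186 s⁻¹):  [m²·s⁻¹] · [s⁻¹] = m²·s⁻²
  (888 kg·K^-1·s^-2·m^2) / (362 kg):  [kg·m²·s⁻²·K⁻¹] / [kg] = m²·s⁻²·K⁻¹
  (11 kg m^2 s^-2 K^-1) / (81 kg):  [kg·m²·s⁻²·K⁻¹] / [kg] = m²·s⁻²·K⁻¹
  (30.6 kg m s^-3 K^-1) / (8.3 kg m^-1 s^-1):  [kg·m·s⁻³·K⁻¹] / [kg·m⁻¹·s⁻¹] = m²·s⁻²·K⁻¹
  409 J·K^-1·kg^-1:  J·kg⁻¹·K⁻¹ = N·m·kg⁻¹·K⁻¹ = m²·s⁻²·K⁻¹
The terms do not share a single dimension (m²·s⁻² vs m²·s⁻²·K⁻¹).

No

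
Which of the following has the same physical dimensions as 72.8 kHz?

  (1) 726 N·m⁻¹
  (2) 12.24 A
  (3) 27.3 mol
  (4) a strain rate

Reference: Hz = s⁻¹.
Each option:
  (1) N·m⁻¹ = kg·m·s⁻²·m⁻¹ = kg·s⁻²
  (2) A
  (3) mol
  (4) [strain rate] = s⁻¹  ← same
Only (4) matches s⁻¹.

(4)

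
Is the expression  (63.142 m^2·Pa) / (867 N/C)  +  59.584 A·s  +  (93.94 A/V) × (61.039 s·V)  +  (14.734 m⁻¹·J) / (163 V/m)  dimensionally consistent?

Expand each in SI base units:
  (63.142 m^2·Pa) / (867 N/C):  [kg·m·s⁻²] / [kg·m·s⁻³·A⁻¹] = s·A
  59.584 A·s:  A·s = s·A
  (93.94 A/V) × (61.039 s·V):  [kg⁻¹·m⁻²·s³·A²] · [kg·m²·s⁻²·A⁻¹] = s·A
  (14.734 m⁻¹·J) / (163 V/m):  [kg·m·s⁻²] / [kg·m·s⁻³·A⁻¹] = s·A
Every term reduces to s·A.

Yes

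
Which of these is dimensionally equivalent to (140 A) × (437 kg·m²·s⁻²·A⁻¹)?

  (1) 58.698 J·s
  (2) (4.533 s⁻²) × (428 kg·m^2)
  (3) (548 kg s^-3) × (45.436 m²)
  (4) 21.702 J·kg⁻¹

(2)

Reference: [A] · [kg·m²·s⁻²·A⁻¹] = kg·m²·s⁻².
Each option:
  (1) J·s = N·m·s = kg·m²·s⁻¹
  (2) [s⁻²] · [kg·m²] = kg·m²·s⁻²  ← same
  (3) [kg·s⁻³] · [m²] = kg·m²·s⁻³
  (4) J·kg⁻¹ = N·m·kg⁻¹ = m²·s⁻²
Only (2) matches kg·m²·s⁻².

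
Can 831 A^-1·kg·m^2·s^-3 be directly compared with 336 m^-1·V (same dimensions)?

No

Reduce each to base SI dimensions:
  831 A^-1·kg·m^2·s^-3:  kg·m²·s⁻³·A⁻¹
  336 m^-1·V:  V·m⁻¹ = J·C⁻¹·m⁻¹ = kg·m·s⁻³·A⁻¹
kg·m²·s⁻³·A⁻¹ ≠ kg·m·s⁻³·A⁻¹, so they cannot be added.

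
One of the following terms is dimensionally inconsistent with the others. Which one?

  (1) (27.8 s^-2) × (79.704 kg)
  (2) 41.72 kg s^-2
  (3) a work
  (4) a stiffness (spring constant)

(3)

Work out the base dimensions of each:
  (1) [s⁻²] · [kg] = kg·s⁻²
  (2) kg·s⁻²
  (3) [work] = kg·m²·s⁻²
  (4) [stiffness (spring constant)] = kg·s⁻²
All reduce to kg·s⁻² except (3), which is kg·m²·s⁻².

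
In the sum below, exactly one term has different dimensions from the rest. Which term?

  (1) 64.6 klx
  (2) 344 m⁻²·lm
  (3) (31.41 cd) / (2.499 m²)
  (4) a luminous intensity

In SI base units:
  (1) lx = lm·m⁻² = m⁻²·cd
  (2) lm·m⁻² = cd·m⁻² = m⁻²·cd
  (3) [cd] / [m²] = m⁻²·cd
  (4) [luminous intensity] = cd
All reduce to m⁻²·cd except (4), which is cd.

(4)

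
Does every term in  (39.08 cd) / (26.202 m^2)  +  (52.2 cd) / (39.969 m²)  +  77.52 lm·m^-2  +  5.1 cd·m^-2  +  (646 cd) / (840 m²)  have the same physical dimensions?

Yes

Dimensions:
  (39.08 cd) / (26.202 m^2):  [cd] / [m²] = m⁻²·cd
  (52.2 cd) / (39.969 m²):  [cd] / [m²] = m⁻²·cd
  77.52 lm·m^-2:  lm·m⁻² = cd·m⁻² = m⁻²·cd
  5.1 cd·m^-2:  cd·m⁻² = m⁻²·cd
  (646 cd) / (840 m²):  [cd] / [m²] = m⁻²·cd
Every term reduces to m⁻²·cd.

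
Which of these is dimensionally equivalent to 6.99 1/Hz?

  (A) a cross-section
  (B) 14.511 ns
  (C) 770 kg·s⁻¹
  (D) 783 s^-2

Reference: Hz⁻¹ = (s⁻¹)⁻¹ = s.
Each option:
  (A) [cross-section] = m²
  (B) s  ← same
  (C) kg·s⁻¹
  (D) s⁻²
Only (B) matches s.

(B)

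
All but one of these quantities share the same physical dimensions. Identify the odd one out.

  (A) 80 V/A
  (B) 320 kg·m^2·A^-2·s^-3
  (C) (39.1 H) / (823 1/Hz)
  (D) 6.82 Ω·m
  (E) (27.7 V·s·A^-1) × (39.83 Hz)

(D)

Dimensions:
  (A) V·A⁻¹ = J·C⁻¹·A⁻¹ = kg·m²·s⁻³·A⁻²
  (B) kg·m²·s⁻³·A⁻²
  (C) [kg·m²·s⁻²·A⁻²] / [s] = kg·m²·s⁻³·A⁻²
  (D) Ω·m = V·A⁻¹·m = kg·m³·s⁻³·A⁻²
  (E) [kg·m²·s⁻²·A⁻²] · [s⁻¹] = kg·m²·s⁻³·A⁻²
All reduce to kg·m²·s⁻³·A⁻² except (D), which is kg·m³·s⁻³·A⁻².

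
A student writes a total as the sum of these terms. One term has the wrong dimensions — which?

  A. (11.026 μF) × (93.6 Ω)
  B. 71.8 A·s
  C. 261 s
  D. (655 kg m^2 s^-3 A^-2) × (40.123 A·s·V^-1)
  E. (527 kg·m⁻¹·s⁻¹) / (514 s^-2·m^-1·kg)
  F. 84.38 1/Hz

Work out the base dimensions of each:
  A. [kg⁻¹·m⁻²·s⁴·A²] · [kg·m²·s⁻³·A⁻²] = s
  B. A·s = s·A
  C. s
  D. [kg·m²·s⁻³·A⁻²] · [kg⁻¹·m⁻²·s⁴·A²] = s
  E. [kg·m⁻¹·s⁻¹] / [kg·m⁻¹·s⁻²] = s
  F. Hz⁻¹ = (s⁻¹)⁻¹ = s
All reduce to s except B., which is s·A.

B.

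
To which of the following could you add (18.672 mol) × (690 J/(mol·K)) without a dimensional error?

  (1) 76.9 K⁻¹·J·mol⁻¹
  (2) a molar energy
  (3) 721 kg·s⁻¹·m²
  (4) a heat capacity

(4)

Reference: [mol] · [kg·m²·s⁻²·K⁻¹·mol⁻¹] = kg·m²·s⁻²·K⁻¹.
Each option:
  (1) J·mol⁻¹·K⁻¹ = N·m·mol⁻¹·K⁻¹ = kg·m²·s⁻²·K⁻¹·mol⁻¹
  (2) [molar energy] = kg·m²·s⁻²·mol⁻¹
  (3) kg·m²·s⁻¹
  (4) [heat capacity] = kg·m²·s⁻²·K⁻¹  ← same
Only (4) matches kg·m²·s⁻²·K⁻¹.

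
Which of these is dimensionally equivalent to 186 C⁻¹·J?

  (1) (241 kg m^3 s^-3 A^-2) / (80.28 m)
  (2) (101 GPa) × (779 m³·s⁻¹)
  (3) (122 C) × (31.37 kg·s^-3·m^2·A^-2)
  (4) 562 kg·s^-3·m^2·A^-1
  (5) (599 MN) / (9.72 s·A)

Reference: J·C⁻¹ = N·m·(s·A)⁻¹ = kg·m²·s⁻³·A⁻¹.
Each option:
  (1) [kg·m³·s⁻³·A⁻²] / [m] = kg·m²·s⁻³·A⁻²
  (2) [kg·m⁻¹·s⁻²] · [m³·s⁻¹] = kg·m²·s⁻³
  (3) [s·A] · [kg·m²·s⁻³·A⁻²] = kg·m²·s⁻²·A⁻¹
  (4) kg·m²·s⁻³·A⁻¹  ← same
  (5) [kg·m·s⁻²] / [s·A] = kg·m·s⁻³·A⁻¹
Only (4) matches kg·m²·s⁻³·A⁻¹.

(4)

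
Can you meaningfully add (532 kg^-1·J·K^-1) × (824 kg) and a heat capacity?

Work out the base dimensions of each:
  (532 kg^-1·J·K^-1) × (824 kg):  [m²·s⁻²·K⁻¹] · [kg] = kg·m²·s⁻²·K⁻¹
  a heat capacity:  [heat capacity] = kg·m²·s⁻²·K⁻¹
Both are kg·m²·s⁻²·K⁻¹, so they have the same dimensions and can be added.

Yes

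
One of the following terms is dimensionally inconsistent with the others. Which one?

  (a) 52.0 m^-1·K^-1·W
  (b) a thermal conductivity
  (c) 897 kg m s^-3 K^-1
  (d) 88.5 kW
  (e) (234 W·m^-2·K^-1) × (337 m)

(d)

Reduce each to base SI dimensions:
  (a) W·m⁻¹·K⁻¹ = J·s⁻¹·m⁻¹·K⁻¹ = kg·m·s⁻³·K⁻¹
  (b) [thermal conductivity] = kg·m·s⁻³·K⁻¹
  (c) kg·m·s⁻³·K⁻¹
  (d) W = J·s⁻¹ = kg·m²·s⁻³
  (e) [kg·s⁻³·K⁻¹] · [m] = kg·m·s⁻³·K⁻¹
All reduce to kg·m·s⁻³·K⁻¹ except (d), which is kg·m²·s⁻³.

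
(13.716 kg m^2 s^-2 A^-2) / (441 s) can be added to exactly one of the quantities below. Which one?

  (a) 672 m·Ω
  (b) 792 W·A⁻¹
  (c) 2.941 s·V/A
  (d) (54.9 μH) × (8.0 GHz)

(d)

Reference: [kg·m²·s⁻²·A⁻²] / [s] = kg·m²·s⁻³·A⁻².
Each option:
  (a) Ω·m = V·A⁻¹·m = kg·m³·s⁻³·A⁻²
  (b) W·A⁻¹ = J·s⁻¹·A⁻¹ = kg·m²·s⁻³·A⁻¹
  (c) V·s·A⁻¹ = J·C⁻¹·s·A⁻¹ = kg·m²·s⁻²·A⁻²
  (d) [kg·m²·s⁻²·A⁻²] · [s⁻¹] = kg·m²·s⁻³·A⁻²  ← same
Only (d) matches kg·m²·s⁻³·A⁻².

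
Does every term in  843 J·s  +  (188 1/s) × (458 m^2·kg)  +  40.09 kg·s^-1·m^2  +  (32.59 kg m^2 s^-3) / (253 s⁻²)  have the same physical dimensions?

Expand each in SI base units:
  843 J·s:  J·s = N·m·s = kg·m²·s⁻¹
  (188 1/s) × (458 m^2·kg):  [s⁻¹] · [kg·m²] = kg·m²·s⁻¹
  40.09 kg·s^-1·m^2:  kg·m²·s⁻¹
  (32.59 kg m^2 s^-3) / (253 s⁻²):  [kg·m²·s⁻³] / [s⁻²] = kg·m²·s⁻¹
Every term reduces to kg·m²·s⁻¹.

Yes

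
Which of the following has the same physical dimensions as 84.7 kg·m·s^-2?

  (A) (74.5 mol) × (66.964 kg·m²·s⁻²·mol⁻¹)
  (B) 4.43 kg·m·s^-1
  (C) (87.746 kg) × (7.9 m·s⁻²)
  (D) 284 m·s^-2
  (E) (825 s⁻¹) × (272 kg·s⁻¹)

Reference: kg·m·s⁻².
Each option:
  (A) [mol] · [kg·m²·s⁻²·mol⁻¹] = kg·m²·s⁻²
  (B) kg·m·s⁻¹
  (C) [kg] · [m·s⁻²] = kg·m·s⁻²  ← same
  (D) m·s⁻²
  (E) [s⁻¹] · [kg·s⁻¹] = kg·s⁻²
Only (C) matches kg·m·s⁻².

(C)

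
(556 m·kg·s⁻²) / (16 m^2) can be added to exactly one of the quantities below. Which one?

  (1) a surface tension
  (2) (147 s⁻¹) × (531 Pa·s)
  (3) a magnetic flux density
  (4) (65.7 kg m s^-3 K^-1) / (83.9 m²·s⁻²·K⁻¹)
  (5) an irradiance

(2)

Reference: [kg·m·s⁻²] / [m²] = kg·m⁻¹·s⁻².
Each option:
  (1) [surface tension] = kg·s⁻²
  (2) [s⁻¹] · [kg·m⁻¹·s⁻¹] = kg·m⁻¹·s⁻²  ← same
  (3) [magnetic flux density] = kg·s⁻²·A⁻¹
  (4) [kg·m·s⁻³·K⁻¹] / [m²·s⁻²·K⁻¹] = kg·m⁻¹·s⁻¹
  (5) [irradiance] = kg·s⁻³
Only (2) matches kg·m⁻¹·s⁻².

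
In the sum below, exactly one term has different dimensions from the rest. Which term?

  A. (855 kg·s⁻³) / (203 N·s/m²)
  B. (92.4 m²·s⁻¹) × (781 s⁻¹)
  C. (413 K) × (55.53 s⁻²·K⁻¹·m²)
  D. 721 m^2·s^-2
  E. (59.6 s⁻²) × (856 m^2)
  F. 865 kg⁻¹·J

A.

Expand each in SI base units:
  A. [kg·s⁻³] / [kg·m⁻¹·s⁻¹] = m·s⁻²
  B. [m²·s⁻¹] · [s⁻¹] = m²·s⁻²
  C. [K] · [m²·s⁻²·K⁻¹] = m²·s⁻²
  D. m²·s⁻²
  E. [s⁻²] · [m²] = m²·s⁻²
  F. J·kg⁻¹ = N·m·kg⁻¹ = m²·s⁻²
All reduce to m²·s⁻² except A., which is m·s⁻².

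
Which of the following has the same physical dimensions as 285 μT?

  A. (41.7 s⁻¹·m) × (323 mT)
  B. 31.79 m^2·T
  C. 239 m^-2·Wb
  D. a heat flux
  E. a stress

C.

Reference: T = Wb·m⁻² = kg·s⁻²·A⁻¹.
Each option:
  A. [m·s⁻¹] · [kg·s⁻²·A⁻¹] = kg·m·s⁻³·A⁻¹
  B. T·m² = Wb·m⁻²·m² = kg·m²·s⁻²·A⁻¹
  C. Wb·m⁻² = V·s·m⁻² = kg·s⁻²·A⁻¹  ← same
  D. [heat flux] = kg·s⁻³
  E. [stress] = kg·m⁻¹·s⁻²
Only C. matches kg·s⁻²·A⁻¹.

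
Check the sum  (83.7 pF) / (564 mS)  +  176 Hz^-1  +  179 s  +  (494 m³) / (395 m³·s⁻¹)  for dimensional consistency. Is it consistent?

Yes

Reduce each to base SI dimensions:
  (83.7 pF) / (564 mS):  [kg⁻¹·m⁻²·s⁴·A²] / [kg⁻¹·m⁻²·s³·A²] = s
  176 Hz^-1:  Hz⁻¹ = (s⁻¹)⁻¹ = s
  179 s:  s
  (494 m³) / (395 m³·s⁻¹):  [m³] / [m³·s⁻¹] = s
Every term reduces to s.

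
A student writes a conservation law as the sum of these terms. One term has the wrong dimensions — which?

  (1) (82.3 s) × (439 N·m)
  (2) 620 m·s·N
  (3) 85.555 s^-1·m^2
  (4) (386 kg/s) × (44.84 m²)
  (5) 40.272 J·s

In SI base units:
  (1) [s] · [kg·m²·s⁻²] = kg·m²·s⁻¹
  (2) N·m·s = kg·m·s⁻²·m·s = kg·m²·s⁻¹
  (3) m²·s⁻¹
  (4) [kg·s⁻¹] · [m²] = kg·m²·s⁻¹
  (5) J·s = N·m·s = kg·m²·s⁻¹
All reduce to kg·m²·s⁻¹ except (3), which is m²·s⁻¹.

(3)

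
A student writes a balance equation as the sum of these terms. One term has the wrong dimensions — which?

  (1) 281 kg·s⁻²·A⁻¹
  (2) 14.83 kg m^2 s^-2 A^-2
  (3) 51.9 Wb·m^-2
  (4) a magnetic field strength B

Expand each in SI base units:
  (1) kg·s⁻²·A⁻¹
  (2) kg·m²·s⁻²·A⁻²
  (3) Wb·m⁻² = V·s·m⁻² = kg·s⁻²·A⁻¹
  (4) [magnetic field strength B] = kg·s⁻²·A⁻¹
All reduce to kg·s⁻²·A⁻¹ except (2), which is kg·m²·s⁻²·A⁻².

(2)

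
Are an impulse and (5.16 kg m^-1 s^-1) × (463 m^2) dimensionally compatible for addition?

Yes

Reduce each to base SI dimensions:
  an impulse:  [impulse] = kg·m·s⁻¹
  (5.16 kg m^-1 s^-1) × (463 m^2):  [kg·m⁻¹·s⁻¹] · [m²] = kg·m·s⁻¹
Both are kg·m·s⁻¹, so they have the same dimensions and can be added.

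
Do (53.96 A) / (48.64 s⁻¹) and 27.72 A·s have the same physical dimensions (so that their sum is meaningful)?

Expand each in SI base units:
  (53.96 A) / (48.64 s⁻¹):  [A] / [s⁻¹] = s·A
  27.72 A·s:  A·s = s·A
Both are s·A, so they have the same dimensions and can be added.

Yes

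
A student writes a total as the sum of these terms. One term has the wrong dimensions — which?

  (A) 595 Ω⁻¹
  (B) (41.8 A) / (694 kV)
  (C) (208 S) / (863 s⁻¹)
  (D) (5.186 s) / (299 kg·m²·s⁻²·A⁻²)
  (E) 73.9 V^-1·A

(C)

Expand each in SI base units:
  (A) Ω⁻¹ = (V·A⁻¹)⁻¹ = kg⁻¹·m⁻²·s³·A²
  (B) [A] / [kg·m²·s⁻³·A⁻¹] = kg⁻¹·m⁻²·s³·A²
  (C) [kg⁻¹·m⁻²·s³·A²] / [s⁻¹] = kg⁻¹·m⁻²·s⁴·A²
  (D) [s] / [kg·m²·s⁻²·A⁻²] = kg⁻¹·m⁻²·s³·A²
  (E) A·V⁻¹ = A·(J·C⁻¹)⁻¹ = kg⁻¹·m⁻²·s³·A²
All reduce to kg⁻¹·m⁻²·s³·A² except (C), which is kg⁻¹·m⁻²·s⁴·A².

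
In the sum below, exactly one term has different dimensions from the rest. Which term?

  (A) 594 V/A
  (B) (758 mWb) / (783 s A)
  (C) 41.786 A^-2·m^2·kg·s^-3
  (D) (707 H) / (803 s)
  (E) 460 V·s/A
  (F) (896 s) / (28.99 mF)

(E)

Expand each in SI base units:
  (A) V·A⁻¹ = J·C⁻¹·A⁻¹ = kg·m²·s⁻³·A⁻²
  (B) [kg·m²·s⁻²·A⁻¹] / [s·A] = kg·m²·s⁻³·A⁻²
  (C) kg·m²·s⁻³·A⁻²
  (D) [kg·m²·s⁻²·A⁻²] / [s] = kg·m²·s⁻³·A⁻²
  (E) V·s·A⁻¹ = J·C⁻¹·s·A⁻¹ = kg·m²·s⁻²·A⁻²
  (F) [s] / [kg⁻¹·m⁻²·s⁴·A²] = kg·m²·s⁻³·A⁻²
All reduce to kg·m²·s⁻³·A⁻² except (E), which is kg·m²·s⁻²·A⁻².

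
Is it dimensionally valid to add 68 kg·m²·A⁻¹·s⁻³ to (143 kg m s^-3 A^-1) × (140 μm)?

Yes

In SI base units:
  68 kg·m²·A⁻¹·s⁻³:  kg·m²·s⁻³·A⁻¹
  (143 kg m s^-3 A^-1) × (140 μm):  [kg·m·s⁻³·A⁻¹] · [m] = kg·m²·s⁻³·A⁻¹
Both are kg·m²·s⁻³·A⁻¹, so they have the same dimensions and can be added.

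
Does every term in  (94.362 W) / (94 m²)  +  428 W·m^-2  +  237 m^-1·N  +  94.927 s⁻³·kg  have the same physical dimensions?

No

Dimensions:
  (94.362 W) / (94 m²):  [kg·m²·s⁻³] / [m²] = kg·s⁻³
  428 W·m^-2:  W·m⁻² = J·s⁻¹·m⁻² = kg·s⁻³
  237 m^-1·N:  N·m⁻¹ = kg·m·s⁻²·m⁻¹ = kg·s⁻²
  94.927 s⁻³·kg:  kg·s⁻³
The terms do not share a single dimension (kg·s⁻² vs kg·s⁻³).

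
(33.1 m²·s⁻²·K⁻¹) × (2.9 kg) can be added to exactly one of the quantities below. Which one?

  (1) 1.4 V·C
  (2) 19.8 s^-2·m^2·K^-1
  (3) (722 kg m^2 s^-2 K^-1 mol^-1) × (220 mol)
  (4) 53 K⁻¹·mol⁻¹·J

Reference: [m²·s⁻²·K⁻¹] · [kg] = kg·m²·s⁻²·K⁻¹.
Each option:
  (1) C·V = s·A·J·C⁻¹ = kg·m²·s⁻²
  (2) m²·s⁻²·K⁻¹
  (3) [kg·m²·s⁻²·K⁻¹·mol⁻¹] · [mol] = kg·m²·s⁻²·K⁻¹  ← same
  (4) J·mol⁻¹·K⁻¹ = N·m·mol⁻¹·K⁻¹ = kg·m²·s⁻²·K⁻¹·mol⁻¹
Only (3) matches kg·m²·s⁻²·K⁻¹.

(3)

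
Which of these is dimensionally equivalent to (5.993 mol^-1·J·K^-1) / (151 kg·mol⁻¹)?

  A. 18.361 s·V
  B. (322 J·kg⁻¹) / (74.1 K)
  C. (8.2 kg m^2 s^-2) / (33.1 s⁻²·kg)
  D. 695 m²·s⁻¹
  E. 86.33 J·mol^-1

Reference: [kg·m²·s⁻²·K⁻¹·mol⁻¹] / [kg·mol⁻¹] = m²·s⁻²·K⁻¹.
Each option:
  A. V·s = J·C⁻¹·s = kg·m²·s⁻²·A⁻¹
  B. [m²·s⁻²] / [K] = m²·s⁻²·K⁻¹  ← same
  C. [kg·m²·s⁻²] / [kg·s⁻²] = m²
  D. m²·s⁻¹
  E. J·mol⁻¹ = N·m·mol⁻¹ = kg·m²·s⁻²·mol⁻¹
Only B. matches m²·s⁻²·K⁻¹.

B.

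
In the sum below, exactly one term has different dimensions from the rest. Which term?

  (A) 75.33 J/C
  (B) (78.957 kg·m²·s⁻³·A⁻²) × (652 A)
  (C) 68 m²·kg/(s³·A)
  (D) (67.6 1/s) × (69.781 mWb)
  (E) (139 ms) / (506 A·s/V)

In SI base units:
  (A) J·C⁻¹ = N·m·(s·A)⁻¹ = kg·m²·s⁻³·A⁻¹
  (B) [kg·m²·s⁻³·A⁻²] · [A] = kg·m²·s⁻³·A⁻¹
  (C) kg·m²·s⁻³·A⁻¹
  (D) [s⁻¹] · [kg·m²·s⁻²·A⁻¹] = kg·m²·s⁻³·A⁻¹
  (E) [s] / [kg⁻¹·m⁻²·s⁴·A²] = kg·m²·s⁻³·A⁻²
All reduce to kg·m²·s⁻³·A⁻¹ except (E), which is kg·m²·s⁻³·A⁻².

(E)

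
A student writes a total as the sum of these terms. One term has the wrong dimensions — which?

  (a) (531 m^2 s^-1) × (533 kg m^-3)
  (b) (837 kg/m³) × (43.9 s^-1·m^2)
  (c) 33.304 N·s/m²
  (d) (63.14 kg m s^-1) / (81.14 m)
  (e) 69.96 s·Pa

(d)

In SI base units:
  (a) [m²·s⁻¹] · [kg·m⁻³] = kg·m⁻¹·s⁻¹
  (b) [kg·m⁻³] · [m²·s⁻¹] = kg·m⁻¹·s⁻¹
  (c) N·s·m⁻² = kg·m·s⁻²·s·m⁻² = kg·m⁻¹·s⁻¹
  (d) [kg·m·s⁻¹] / [m] = kg·s⁻¹
  (e) Pa·s = N·m⁻²·s = kg·m⁻¹·s⁻¹
All reduce to kg·m⁻¹·s⁻¹ except (d), which is kg·s⁻¹.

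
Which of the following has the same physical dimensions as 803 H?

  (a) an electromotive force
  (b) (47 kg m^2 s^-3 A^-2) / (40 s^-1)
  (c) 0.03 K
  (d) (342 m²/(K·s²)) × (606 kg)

(b)

Reference: H = V·s·A⁻¹ = kg·m²·s⁻²·A⁻².
Each option:
  (a) [electromotive force] = kg·m²·s⁻³·A⁻¹
  (b) [kg·m²·s⁻³·A⁻²] / [s⁻¹] = kg·m²·s⁻²·A⁻²  ← same
  (c) K
  (d) [m²·s⁻²·K⁻¹] · [kg] = kg·m²·s⁻²·K⁻¹
Only (b) matches kg·m²·s⁻²·A⁻².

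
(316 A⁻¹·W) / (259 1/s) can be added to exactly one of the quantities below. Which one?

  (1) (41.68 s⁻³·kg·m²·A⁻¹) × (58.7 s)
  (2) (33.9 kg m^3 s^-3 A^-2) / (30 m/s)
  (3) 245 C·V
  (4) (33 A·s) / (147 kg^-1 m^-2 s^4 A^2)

Reference: [kg·m²·s⁻³·A⁻¹] / [s⁻¹] = kg·m²·s⁻²·A⁻¹.
Each option:
  (1) [kg·m²·s⁻³·A⁻¹] · [s] = kg·m²·s⁻²·A⁻¹  ← same
  (2) [kg·m³·s⁻³·A⁻²] / [m·s⁻¹] = kg·m²·s⁻²·A⁻²
  (3) C·V = s·A·J·C⁻¹ = kg·m²·s⁻²
  (4) [s·A] / [kg⁻¹·m⁻²·s⁴·A²] = kg·m²·s⁻³·A⁻¹
Only (1) matches kg·m²·s⁻²·A⁻¹.

(1)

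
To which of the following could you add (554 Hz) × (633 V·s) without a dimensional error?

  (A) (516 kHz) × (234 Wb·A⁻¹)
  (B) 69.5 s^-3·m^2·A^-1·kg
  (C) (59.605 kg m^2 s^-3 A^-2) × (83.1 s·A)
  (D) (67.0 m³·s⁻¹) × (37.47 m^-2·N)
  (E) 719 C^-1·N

Reference: [s⁻¹] · [kg·m²·s⁻²·A⁻¹] = kg·m²·s⁻³·A⁻¹.
Each option:
  (A) [s⁻¹] · [kg·m²·s⁻²·A⁻²] = kg·m²·s⁻³·A⁻²
  (B) kg·m²·s⁻³·A⁻¹  ← same
  (C) [kg·m²·s⁻³·A⁻²] · [s·A] = kg·m²·s⁻²·A⁻¹
  (D) [m³·s⁻¹] · [kg·m⁻¹·s⁻²] = kg·m²·s⁻³
  (E) N·C⁻¹ = kg·m·s⁻²·(s·A)⁻¹ = kg·m·s⁻³·A⁻¹
Only (B) matches kg·m²·s⁻³·A⁻¹.

(B)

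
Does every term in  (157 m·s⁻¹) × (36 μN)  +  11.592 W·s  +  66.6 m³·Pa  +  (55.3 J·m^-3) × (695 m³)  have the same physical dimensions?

No

Expand each in SI base units:
  (157 m·s⁻¹) × (36 μN):  [m·s⁻¹] · [kg·m·s⁻²] = kg·m²·s⁻³
  11.592 W·s:  W·s = J·s⁻¹·s = kg·m²·s⁻²
  66.6 m³·Pa:  Pa·m³ = N·m⁻²·m³ = kg·m²·s⁻²
  (55.3 J·m^-3) × (695 m³):  [kg·m⁻¹·s⁻²] · [m³] = kg·m²·s⁻²
The terms do not share a single dimension (kg·m²·s⁻² vs kg·m²·s⁻³).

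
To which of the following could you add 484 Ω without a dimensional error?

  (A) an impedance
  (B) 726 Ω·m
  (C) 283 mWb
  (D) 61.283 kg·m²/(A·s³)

Reference: Ω = V·A⁻¹ = kg·m²·s⁻³·A⁻².
Each option:
  (A) [impedance] = kg·m²·s⁻³·A⁻²  ← same
  (B) Ω·m = V·A⁻¹·m = kg·m³·s⁻³·A⁻²
  (C) Wb = V·s = kg·m²·s⁻²·A⁻¹
  (D) kg·m²·s⁻³·A⁻¹
Only (A) matches kg·m²·s⁻³·A⁻².

(A)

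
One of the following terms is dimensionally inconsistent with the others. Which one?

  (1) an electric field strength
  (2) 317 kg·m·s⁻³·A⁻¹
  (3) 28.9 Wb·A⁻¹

Reduce each to base SI dimensions:
  (1) [electric field strength] = kg·m·s⁻³·A⁻¹
  (2) kg·m·s⁻³·A⁻¹
  (3) Wb·A⁻¹ = V·s·A⁻¹ = kg·m²·s⁻²·A⁻²
All reduce to kg·m·s⁻³·A⁻¹ except (3), which is kg·m²·s⁻²·A⁻².

(3)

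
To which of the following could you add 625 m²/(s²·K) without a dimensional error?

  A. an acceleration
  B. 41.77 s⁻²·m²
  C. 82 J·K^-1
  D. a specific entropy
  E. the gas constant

Reference: m²·s⁻²·K⁻¹.
Each option:
  A. [acceleration] = m·s⁻²
  B. m²·s⁻²
  C. J·K⁻¹ = N·m·K⁻¹ = kg·m²·s⁻²·K⁻¹
  D. [specific entropy] = m²·s⁻²·K⁻¹  ← same
  E. [gas constant] = kg·m²·s⁻²·K⁻¹·mol⁻¹
Only D. matches m²·s⁻²·K⁻¹.

D.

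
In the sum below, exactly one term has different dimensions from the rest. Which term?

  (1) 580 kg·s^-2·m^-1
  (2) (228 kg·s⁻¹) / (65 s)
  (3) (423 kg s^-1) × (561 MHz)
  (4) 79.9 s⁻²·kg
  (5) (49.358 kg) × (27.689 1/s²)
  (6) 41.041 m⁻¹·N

(1)

Dimensions:
  (1) kg·m⁻¹·s⁻²
  (2) [kg·s⁻¹] / [s] = kg·s⁻²
  (3) [kg·s⁻¹] · [s⁻¹] = kg·s⁻²
  (4) kg·s⁻²
  (5) [kg] · [s⁻²] = kg·s⁻²
  (6) N·m⁻¹ = kg·m·s⁻²·m⁻¹ = kg·s⁻²
All reduce to kg·s⁻² except (1), which is kg·m⁻¹·s⁻².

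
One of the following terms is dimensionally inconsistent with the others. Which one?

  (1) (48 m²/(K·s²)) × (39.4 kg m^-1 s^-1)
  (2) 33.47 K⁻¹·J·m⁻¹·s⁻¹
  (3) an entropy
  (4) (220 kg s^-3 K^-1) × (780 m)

(3)

Expand each in SI base units:
  (1) [m²·s⁻²·K⁻¹] · [kg·m⁻¹·s⁻¹] = kg·m·s⁻³·K⁻¹
  (2) J·s⁻¹·m⁻¹·K⁻¹ = N·m·s⁻¹·m⁻¹·K⁻¹ = kg·m·s⁻³·K⁻¹
  (3) [entropy] = kg·m²·s⁻²·K⁻¹
  (4) [kg·s⁻³·K⁻¹] · [m] = kg·m·s⁻³·K⁻¹
All reduce to kg·m·s⁻³·K⁻¹ except (3), which is kg·m²·s⁻²·K⁻¹.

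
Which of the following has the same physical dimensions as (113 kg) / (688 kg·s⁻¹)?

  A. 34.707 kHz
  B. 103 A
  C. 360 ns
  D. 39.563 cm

C.

Reference: [kg] / [kg·s⁻¹] = s.
Each option:
  A. Hz = s⁻¹
  B. A
  C. s  ← same
  D. m
Only C. matches s.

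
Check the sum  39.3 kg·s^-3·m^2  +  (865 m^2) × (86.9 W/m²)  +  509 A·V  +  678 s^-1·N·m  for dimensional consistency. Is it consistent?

Reduce each to base SI dimensions:
  39.3 kg·s^-3·m^2:  kg·m²·s⁻³
  (865 m^2) × (86.9 W/m²):  [m²] · [kg·s⁻³] = kg·m²·s⁻³
  509 A·V:  V·A = J·C⁻¹·A = kg·m²·s⁻³
  678 s^-1·N·m:  N·m·s⁻¹ = kg·m·s⁻²·m·s⁻¹ = kg·m²·s⁻³
Every term reduces to kg·m²·s⁻³.

Yes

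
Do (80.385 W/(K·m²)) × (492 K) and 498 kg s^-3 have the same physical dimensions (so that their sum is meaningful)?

Yes

Expand each in SI base units:
  (80.385 W/(K·m²)) × (492 K):  [kg·s⁻³·K⁻¹] · [K] = kg·s⁻³
  498 kg s^-3:  kg·s⁻³
Both are kg·s⁻³, so they have the same dimensions and can be added.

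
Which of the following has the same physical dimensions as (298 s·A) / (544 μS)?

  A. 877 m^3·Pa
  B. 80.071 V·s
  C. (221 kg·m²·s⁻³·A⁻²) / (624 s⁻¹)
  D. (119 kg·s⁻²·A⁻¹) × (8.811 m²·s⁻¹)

B.

Reference: [s·A] / [kg⁻¹·m⁻²·s³·A²] = kg·m²·s⁻²·A⁻¹.
Each option:
  A. Pa·m³ = N·m⁻²·m³ = kg·m²·s⁻²
  B. V·s = J·C⁻¹·s = kg·m²·s⁻²·A⁻¹  ← same
  C. [kg·m²·s⁻³·A⁻²] / [s⁻¹] = kg·m²·s⁻²·A⁻²
  D. [kg·s⁻²·A⁻¹] · [m²·s⁻¹] = kg·m²·s⁻³·A⁻¹
Only B. matches kg·m²·s⁻²·A⁻¹.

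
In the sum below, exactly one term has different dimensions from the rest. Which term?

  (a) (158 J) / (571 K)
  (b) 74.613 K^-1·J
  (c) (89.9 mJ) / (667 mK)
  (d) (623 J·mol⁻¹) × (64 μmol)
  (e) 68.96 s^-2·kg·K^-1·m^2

Dimensions:
  (a) [kg·m²·s⁻²] / [K] = kg·m²·s⁻²·K⁻¹
  (b) J·K⁻¹ = N·m·K⁻¹ = kg·m²·s⁻²·K⁻¹
  (c) [kg·m²·s⁻²] / [K] = kg·m²·s⁻²·K⁻¹
  (d) [kg·m²·s⁻²·mol⁻¹] · [mol] = kg·m²·s⁻²
  (e) kg·m²·s⁻²·K⁻¹
All reduce to kg·m²·s⁻²·K⁻¹ except (d), which is kg·m²·s⁻².

(d)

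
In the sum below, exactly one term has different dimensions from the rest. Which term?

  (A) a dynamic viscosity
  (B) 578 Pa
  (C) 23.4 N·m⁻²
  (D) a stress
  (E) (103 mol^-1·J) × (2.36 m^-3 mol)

(A)

In SI base units:
  (A) [dynamic viscosity] = kg·m⁻¹·s⁻¹
  (B) Pa = N·m⁻² = kg·m⁻¹·s⁻²
  (C) N·m⁻² = kg·m·s⁻²·m⁻² = kg·m⁻¹·s⁻²
  (D) [stress] = kg·m⁻¹·s⁻²
  (E) [kg·m²·s⁻²·mol⁻¹] · [m⁻³·mol] = kg·m⁻¹·s⁻²
All reduce to kg·m⁻¹·s⁻² except (A), which is kg·m⁻¹·s⁻¹.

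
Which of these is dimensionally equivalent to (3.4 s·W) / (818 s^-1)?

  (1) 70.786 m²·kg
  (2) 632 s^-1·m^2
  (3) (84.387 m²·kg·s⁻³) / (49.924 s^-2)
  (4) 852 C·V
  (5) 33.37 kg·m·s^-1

Reference: [kg·m²·s⁻²] / [s⁻¹] = kg·m²·s⁻¹.
Each option:
  (1) kg·m²
  (2) m²·s⁻¹
  (3) [kg·m²·s⁻³] / [s⁻²] = kg·m²·s⁻¹  ← same
  (4) C·V = s·A·J·C⁻¹ = kg·m²·s⁻²
  (5) kg·m·s⁻¹
Only (3) matches kg·m²·s⁻¹.

(3)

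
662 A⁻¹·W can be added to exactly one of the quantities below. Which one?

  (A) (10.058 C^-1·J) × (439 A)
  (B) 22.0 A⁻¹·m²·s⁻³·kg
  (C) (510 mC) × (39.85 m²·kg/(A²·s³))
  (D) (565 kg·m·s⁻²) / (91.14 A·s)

Reference: W·A⁻¹ = J·s⁻¹·A⁻¹ = kg·m²·s⁻³·A⁻¹.
Each option:
  (A) [kg·m²·s⁻³·A⁻¹] · [A] = kg·m²·s⁻³
  (B) kg·m²·s⁻³·A⁻¹  ← same
  (C) [s·A] · [kg·m²·s⁻³·A⁻²] = kg·m²·s⁻²·A⁻¹
  (D) [kg·m·s⁻²] / [s·A] = kg·m·s⁻³·A⁻¹
Only (B) matches kg·m²·s⁻³·A⁻¹.

(B)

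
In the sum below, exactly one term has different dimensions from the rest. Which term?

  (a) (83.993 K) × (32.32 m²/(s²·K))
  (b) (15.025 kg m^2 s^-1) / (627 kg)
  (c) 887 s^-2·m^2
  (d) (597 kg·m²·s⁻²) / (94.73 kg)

Reduce each to base SI dimensions:
  (a) [K] · [m²·s⁻²·K⁻¹] = m²·s⁻²
  (b) [kg·m²·s⁻¹] / [kg] = m²·s⁻¹
  (c) m²·s⁻²
  (d) [kg·m²·s⁻²] / [kg] = m²·s⁻²
All reduce to m²·s⁻² except (b), which is m²·s⁻¹.

(b)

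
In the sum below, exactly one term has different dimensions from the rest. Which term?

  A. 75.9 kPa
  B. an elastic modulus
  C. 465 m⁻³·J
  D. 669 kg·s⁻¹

Reduce each to base SI dimensions:
  A. Pa = N·m⁻² = kg·m⁻¹·s⁻²
  B. [elastic modulus] = kg·m⁻¹·s⁻²
  C. J·m⁻³ = N·m·m⁻³ = kg·m⁻¹·s⁻²
  D. kg·s⁻¹
All reduce to kg·m⁻¹·s⁻² except D., which is kg·s⁻¹.

D.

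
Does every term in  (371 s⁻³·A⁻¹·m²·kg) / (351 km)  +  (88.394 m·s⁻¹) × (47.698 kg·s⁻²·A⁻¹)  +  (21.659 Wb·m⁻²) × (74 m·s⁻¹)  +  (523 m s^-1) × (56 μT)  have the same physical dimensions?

Yes

Expand each in SI base units:
  (371 s⁻³·A⁻¹·m²·kg) / (351 km):  [kg·m²·s⁻³·A⁻¹] / [m] = kg·m·s⁻³·A⁻¹
  (88.394 m·s⁻¹) × (47.698 kg·s⁻²·A⁻¹):  [m·s⁻¹] · [kg·s⁻²·A⁻¹] = kg·m·s⁻³·A⁻¹
  (21.659 Wb·m⁻²) × (74 m·s⁻¹):  [kg·s⁻²·A⁻¹] · [m·s⁻¹] = kg·m·s⁻³·A⁻¹
  (523 m s^-1) × (56 μT):  [m·s⁻¹] · [kg·s⁻²·A⁻¹] = kg·m·s⁻³·A⁻¹
Every term reduces to kg·m·s⁻³·A⁻¹.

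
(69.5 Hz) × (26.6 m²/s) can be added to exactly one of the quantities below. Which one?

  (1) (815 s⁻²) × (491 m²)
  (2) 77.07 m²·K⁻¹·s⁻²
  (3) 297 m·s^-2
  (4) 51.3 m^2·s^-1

Reference: [s⁻¹] · [m²·s⁻¹] = m²·s⁻².
Each option:
  (1) [s⁻²] · [m²] = m²·s⁻²  ← same
  (2) m²·s⁻²·K⁻¹
  (3) m·s⁻²
  (4) m²·s⁻¹
Only (1) matches m²·s⁻².

(1)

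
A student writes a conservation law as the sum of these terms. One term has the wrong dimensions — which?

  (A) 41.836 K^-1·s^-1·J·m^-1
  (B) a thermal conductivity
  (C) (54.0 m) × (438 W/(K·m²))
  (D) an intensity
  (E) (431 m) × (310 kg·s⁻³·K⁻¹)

(D)

Expand each in SI base units:
  (A) J·s⁻¹·m⁻¹·K⁻¹ = N·m·s⁻¹·m⁻¹·K⁻¹ = kg·m·s⁻³·K⁻¹
  (B) [thermal conductivity] = kg·m·s⁻³·K⁻¹
  (C) [m] · [kg·s⁻³·K⁻¹] = kg·m·s⁻³·K⁻¹
  (D) [intensity] = kg·s⁻³
  (E) [m] · [kg·s⁻³·K⁻¹] = kg·m·s⁻³·K⁻¹
All reduce to kg·m·s⁻³·K⁻¹ except (D), which is kg·s⁻³.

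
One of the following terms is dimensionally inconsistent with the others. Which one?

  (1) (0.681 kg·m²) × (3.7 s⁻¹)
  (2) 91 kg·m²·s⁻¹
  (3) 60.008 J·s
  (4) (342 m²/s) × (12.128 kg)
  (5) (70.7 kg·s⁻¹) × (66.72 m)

Expand each in SI base units:
  (1) [kg·m²] · [s⁻¹] = kg·m²·s⁻¹
  (2) kg·m²·s⁻¹
  (3) J·s = N·m·s = kg·m²·s⁻¹
  (4) [m²·s⁻¹] · [kg] = kg·m²·s⁻¹
  (5) [kg·s⁻¹] · [m] = kg·m·s⁻¹
All reduce to kg·m²·s⁻¹ except (5), which is kg·m·s⁻¹.

(5)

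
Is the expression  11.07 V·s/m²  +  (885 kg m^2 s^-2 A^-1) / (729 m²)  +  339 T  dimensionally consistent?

Reduce each to base SI dimensions:
  11.07 V·s/m²:  V·s·m⁻² = J·C⁻¹·s·m⁻² = kg·s⁻²·A⁻¹
  (885 kg m^2 s^-2 A^-1) / (729 m²):  [kg·m²·s⁻²·A⁻¹] / [m²] = kg·s⁻²·A⁻¹
  339 T:  T = Wb·m⁻² = kg·s⁻²·A⁻¹
Every term reduces to kg·s⁻²·A⁻¹.

Yes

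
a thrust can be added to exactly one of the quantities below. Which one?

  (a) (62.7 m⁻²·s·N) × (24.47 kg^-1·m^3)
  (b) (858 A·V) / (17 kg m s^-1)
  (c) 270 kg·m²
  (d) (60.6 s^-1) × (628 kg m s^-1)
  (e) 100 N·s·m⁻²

(d)

Reference: [thrust] = kg·m·s⁻².
Each option:
  (a) [kg·m⁻¹·s⁻¹] · [kg⁻¹·m³] = m²·s⁻¹
  (b) [kg·m²·s⁻³] / [kg·m·s⁻¹] = m·s⁻²
  (c) kg·m²
  (d) [s⁻¹] · [kg·m·s⁻¹] = kg·m·s⁻²  ← same
  (e) N·s·m⁻² = kg·m·s⁻²·s·m⁻² = kg·m⁻¹·s⁻¹
Only (d) matches kg·m·s⁻².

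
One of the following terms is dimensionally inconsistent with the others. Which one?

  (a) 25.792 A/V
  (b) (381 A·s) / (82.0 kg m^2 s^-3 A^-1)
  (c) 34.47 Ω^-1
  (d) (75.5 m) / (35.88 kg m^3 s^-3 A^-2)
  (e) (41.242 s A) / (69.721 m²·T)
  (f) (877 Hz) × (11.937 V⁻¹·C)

(b)

In SI base units:
  (a) A·V⁻¹ = A·(J·C⁻¹)⁻¹ = kg⁻¹·m⁻²·s³·A²
  (b) [s·A] / [kg·m²·s⁻³·A⁻¹] = kg⁻¹·m⁻²·s⁴·A²
  (c) Ω⁻¹ = (V·A⁻¹)⁻¹ = kg⁻¹·m⁻²·s³·A²
  (d) [m] / [kg·m³·s⁻³·A⁻²] = kg⁻¹·m⁻²·s³·A²
  (e) [s·A] / [kg·m²·s⁻²·A⁻¹] = kg⁻¹·m⁻²·s³·A²
  (f) [s⁻¹] · [kg⁻¹·m⁻²·s⁴·A²] = kg⁻¹·m⁻²·s³·A²
All reduce to kg⁻¹·m⁻²·s³·A² except (b), which is kg⁻¹·m⁻²·s⁴·A².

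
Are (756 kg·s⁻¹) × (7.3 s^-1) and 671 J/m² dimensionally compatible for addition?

Yes

Expand each in SI base units:
  (756 kg·s⁻¹) × (7.3 s^-1):  [kg·s⁻¹] · [s⁻¹] = kg·s⁻²
  671 J/m²:  J·m⁻² = N·m·m⁻² = kg·s⁻²
Both are kg·s⁻², so they have the same dimensions and can be added.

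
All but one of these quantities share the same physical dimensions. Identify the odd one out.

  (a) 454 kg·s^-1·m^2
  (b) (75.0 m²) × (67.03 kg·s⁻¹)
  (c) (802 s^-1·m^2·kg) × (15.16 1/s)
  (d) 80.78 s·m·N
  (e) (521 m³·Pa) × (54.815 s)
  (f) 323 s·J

(c)

Dimensions:
  (a) kg·m²·s⁻¹
  (b) [m²] · [kg·s⁻¹] = kg·m²·s⁻¹
  (c) [kg·m²·s⁻¹] · [s⁻¹] = kg·m²·s⁻²
  (d) N·m·s = kg·m·s⁻²·m·s = kg·m²·s⁻¹
  (e) [kg·m²·s⁻²] · [s] = kg·m²·s⁻¹
  (f) J·s = N·m·s = kg·m²·s⁻¹
All reduce to kg·m²·s⁻¹ except (c), which is kg·m²·s⁻².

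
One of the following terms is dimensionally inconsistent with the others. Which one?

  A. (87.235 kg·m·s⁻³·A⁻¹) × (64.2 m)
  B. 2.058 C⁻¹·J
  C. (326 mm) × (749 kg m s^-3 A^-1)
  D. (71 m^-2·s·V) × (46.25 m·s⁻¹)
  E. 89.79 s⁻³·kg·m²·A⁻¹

Expand each in SI base units:
  A. [kg·m·s⁻³·A⁻¹] · [m] = kg·m²·s⁻³·A⁻¹
  B. J·C⁻¹ = N·m·(s·A)⁻¹ = kg·m²·s⁻³·A⁻¹
  C. [m] · [kg·m·s⁻³·A⁻¹] = kg·m²·s⁻³·A⁻¹
  D. [kg·s⁻²·A⁻¹] · [m·s⁻¹] = kg·m·s⁻³·A⁻¹
  E. kg·m²·s⁻³·A⁻¹
All reduce to kg·m²·s⁻³·A⁻¹ except D., which is kg·m·s⁻³·A⁻¹.

D.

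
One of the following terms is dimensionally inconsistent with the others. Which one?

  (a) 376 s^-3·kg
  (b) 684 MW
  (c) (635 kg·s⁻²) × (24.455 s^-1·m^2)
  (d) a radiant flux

(a)

Work out the base dimensions of each:
  (a) kg·s⁻³
  (b) W = J·s⁻¹ = kg·m²·s⁻³
  (c) [kg·s⁻²] · [m²·s⁻¹] = kg·m²·s⁻³
  (d) [radiant flux] = kg·m²·s⁻³
All reduce to kg·m²·s⁻³ except (a), which is kg·s⁻³.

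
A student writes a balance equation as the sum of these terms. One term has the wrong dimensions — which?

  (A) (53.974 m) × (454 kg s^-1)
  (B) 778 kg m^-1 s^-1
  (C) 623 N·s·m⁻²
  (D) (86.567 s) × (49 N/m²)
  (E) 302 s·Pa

In SI base units:
  (A) [m] · [kg·s⁻¹] = kg·m·s⁻¹
  (B) kg·m⁻¹·s⁻¹
  (C) N·s·m⁻² = kg·m·s⁻²·s·m⁻² = kg·m⁻¹·s⁻¹
  (D) [s] · [kg·m⁻¹·s⁻²] = kg·m⁻¹·s⁻¹
  (E) Pa·s = N·m⁻²·s = kg·m⁻¹·s⁻¹
All reduce to kg·m⁻¹·s⁻¹ except (A), which is kg·m·s⁻¹.

(A)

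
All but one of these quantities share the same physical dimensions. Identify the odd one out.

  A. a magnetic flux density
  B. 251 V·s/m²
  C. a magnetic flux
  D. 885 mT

C.

Expand each in SI base units:
  A. [magnetic flux density] = kg·s⁻²·A⁻¹
  B. V·s·m⁻² = J·C⁻¹·s·m⁻² = kg·s⁻²·A⁻¹
  C. [magnetic flux] = kg·m²·s⁻²·A⁻¹
  D. T = Wb·m⁻² = kg·s⁻²·A⁻¹
All reduce to kg·s⁻²·A⁻¹ except C., which is kg·m²·s⁻²·A⁻¹.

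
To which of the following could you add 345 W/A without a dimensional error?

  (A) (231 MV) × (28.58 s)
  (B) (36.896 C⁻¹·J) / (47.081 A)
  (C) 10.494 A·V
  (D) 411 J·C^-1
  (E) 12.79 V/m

Reference: W·A⁻¹ = J·s⁻¹·A⁻¹ = kg·m²·s⁻³·A⁻¹.
Each option:
  (A) [kg·m²·s⁻³·A⁻¹] · [s] = kg·m²·s⁻²·A⁻¹
  (B) [kg·m²·s⁻³·A⁻¹] / [A] = kg·m²·s⁻³·A⁻²
  (C) V·A = J·C⁻¹·A = kg·m²·s⁻³
  (D) J·C⁻¹ = N·m·(s·A)⁻¹ = kg·m²·s⁻³·A⁻¹  ← same
  (E) V·m⁻¹ = J·C⁻¹·m⁻¹ = kg·m·s⁻³·A⁻¹
Only (D) matches kg·m²·s⁻³·A⁻¹.

(D)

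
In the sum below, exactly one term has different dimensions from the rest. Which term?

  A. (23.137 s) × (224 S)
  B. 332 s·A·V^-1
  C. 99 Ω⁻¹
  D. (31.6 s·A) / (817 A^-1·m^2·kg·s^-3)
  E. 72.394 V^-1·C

Reduce each to base SI dimensions:
  A. [s] · [kg⁻¹·m⁻²·s³·A²] = kg⁻¹·m⁻²·s⁴·A²
  B. A·s·V⁻¹ = A·s·(J·C⁻¹)⁻¹ = kg⁻¹·m⁻²·s⁴·A²
  C. Ω⁻¹ = (V·A⁻¹)⁻¹ = kg⁻¹·m⁻²·s³·A²
  D. [s·A] / [kg·m²·s⁻³·A⁻¹] = kg⁻¹·m⁻²·s⁴·A²
  E. C·V⁻¹ = s·A·(J·C⁻¹)⁻¹ = kg⁻¹·m⁻²·s⁴·A²
All reduce to kg⁻¹·m⁻²·s⁴·A² except C., which is kg⁻¹·m⁻²·s³·A².

C.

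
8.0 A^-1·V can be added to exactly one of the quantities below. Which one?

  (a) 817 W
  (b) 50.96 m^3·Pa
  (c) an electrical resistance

(c)

Reference: V·A⁻¹ = J·C⁻¹·A⁻¹ = kg·m²·s⁻³·A⁻².
Each option:
  (a) W = J·s⁻¹ = kg·m²·s⁻³
  (b) Pa·m³ = N·m⁻²·m³ = kg·m²·s⁻²
  (c) [electrical resistance] = kg·m²·s⁻³·A⁻²  ← same
Only (c) matches kg·m²·s⁻³·A⁻².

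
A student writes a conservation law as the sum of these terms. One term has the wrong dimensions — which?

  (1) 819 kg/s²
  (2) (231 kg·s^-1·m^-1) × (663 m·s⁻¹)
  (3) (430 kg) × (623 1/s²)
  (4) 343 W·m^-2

(4)

Dimensions:
  (1) kg·s⁻²
  (2) [kg·m⁻¹·s⁻¹] · [m·s⁻¹] = kg·s⁻²
  (3) [kg] · [s⁻²] = kg·s⁻²
  (4) W·m⁻² = J·s⁻¹·m⁻² = kg·s⁻³
All reduce to kg·s⁻² except (4), which is kg·s⁻³.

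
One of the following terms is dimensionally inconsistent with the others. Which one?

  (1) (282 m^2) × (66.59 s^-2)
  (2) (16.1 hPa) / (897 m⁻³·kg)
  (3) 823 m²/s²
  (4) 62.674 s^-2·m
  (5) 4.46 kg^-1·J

Work out the base dimensions of each:
  (1) [m²] · [s⁻²] = m²·s⁻²
  (2) [kg·m⁻¹·s⁻²] / [kg·m⁻³] = m²·s⁻²
  (3) m²·s⁻²
  (4) m·s⁻²
  (5) J·kg⁻¹ = N·m·kg⁻¹ = m²·s⁻²
All reduce to m²·s⁻² except (4), which is m·s⁻².

(4)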